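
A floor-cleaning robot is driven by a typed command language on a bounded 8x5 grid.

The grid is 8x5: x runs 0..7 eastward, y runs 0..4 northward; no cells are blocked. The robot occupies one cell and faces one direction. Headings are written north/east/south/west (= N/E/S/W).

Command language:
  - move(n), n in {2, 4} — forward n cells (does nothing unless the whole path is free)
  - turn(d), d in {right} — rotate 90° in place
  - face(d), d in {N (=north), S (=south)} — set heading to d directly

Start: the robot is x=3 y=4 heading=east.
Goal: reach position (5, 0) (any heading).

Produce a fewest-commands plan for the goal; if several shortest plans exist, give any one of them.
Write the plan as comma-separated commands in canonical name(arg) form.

move(2), turn(right), move(4)

from: x=3 y=4 heading=east
1. move(2) → x=5 y=4 heading=east
2. turn(right) → x=5 y=4 heading=south
3. move(4) → x=5 y=0 heading=south
no 2-step plan works, so 3 is optimal.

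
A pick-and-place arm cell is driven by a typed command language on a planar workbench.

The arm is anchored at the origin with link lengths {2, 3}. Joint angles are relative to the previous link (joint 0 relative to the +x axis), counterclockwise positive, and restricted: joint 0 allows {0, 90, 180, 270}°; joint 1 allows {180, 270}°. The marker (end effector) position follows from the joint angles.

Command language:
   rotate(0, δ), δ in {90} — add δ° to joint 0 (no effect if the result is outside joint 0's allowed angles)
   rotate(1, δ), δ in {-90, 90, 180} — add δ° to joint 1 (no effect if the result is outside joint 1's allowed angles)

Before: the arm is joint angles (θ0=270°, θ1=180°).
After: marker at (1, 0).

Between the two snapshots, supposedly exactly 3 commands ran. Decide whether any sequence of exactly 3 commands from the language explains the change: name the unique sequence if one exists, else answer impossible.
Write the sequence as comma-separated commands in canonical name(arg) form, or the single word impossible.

begin: joint angles (θ0=270°, θ1=180°)
step 1 (rotate(0, 90)): joint angles (θ0=0°, θ1=180°)
step 2 (rotate(0, 90)): joint angles (θ0=90°, θ1=180°)
step 3 (rotate(0, 90)): joint angles (θ0=180°, θ1=180°)
all 64 alternatives checked — unique.

rotate(0, 90), rotate(0, 90), rotate(0, 90)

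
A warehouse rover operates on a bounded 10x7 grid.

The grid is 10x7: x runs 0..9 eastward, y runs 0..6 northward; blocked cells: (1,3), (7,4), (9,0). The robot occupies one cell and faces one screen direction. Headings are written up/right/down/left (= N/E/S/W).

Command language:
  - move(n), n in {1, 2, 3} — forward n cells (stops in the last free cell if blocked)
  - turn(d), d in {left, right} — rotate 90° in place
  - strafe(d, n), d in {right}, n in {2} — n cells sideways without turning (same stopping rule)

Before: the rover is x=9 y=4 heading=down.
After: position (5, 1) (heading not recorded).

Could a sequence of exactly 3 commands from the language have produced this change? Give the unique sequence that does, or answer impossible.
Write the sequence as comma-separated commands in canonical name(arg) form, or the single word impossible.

move(3), strafe(right, 2), strafe(right, 2)

key: running strafe(right, 2) before move(3) would end elsewhere — order is forced
begin: x=9 y=4 heading=down
step 1 (move(3)): x=9 y=1 heading=down
step 2 (strafe(right, 2)): x=7 y=1 heading=down
step 3 (strafe(right, 2)): x=5 y=1 heading=down
no other 3-command option fits: unique.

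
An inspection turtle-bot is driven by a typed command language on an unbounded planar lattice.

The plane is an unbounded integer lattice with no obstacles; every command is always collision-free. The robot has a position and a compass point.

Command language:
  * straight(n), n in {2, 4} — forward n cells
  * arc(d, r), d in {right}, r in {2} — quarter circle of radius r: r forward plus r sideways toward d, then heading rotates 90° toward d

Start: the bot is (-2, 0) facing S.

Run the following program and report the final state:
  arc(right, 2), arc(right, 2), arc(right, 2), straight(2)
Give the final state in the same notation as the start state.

(-2, 2) facing E

start: (-2, 0) facing S
1. arc(right, 2) → (-4, -2) facing W
2. arc(right, 2) → (-6, 0) facing N
3. arc(right, 2) → (-4, 2) facing E
4. straight(2) → (-2, 2) facing E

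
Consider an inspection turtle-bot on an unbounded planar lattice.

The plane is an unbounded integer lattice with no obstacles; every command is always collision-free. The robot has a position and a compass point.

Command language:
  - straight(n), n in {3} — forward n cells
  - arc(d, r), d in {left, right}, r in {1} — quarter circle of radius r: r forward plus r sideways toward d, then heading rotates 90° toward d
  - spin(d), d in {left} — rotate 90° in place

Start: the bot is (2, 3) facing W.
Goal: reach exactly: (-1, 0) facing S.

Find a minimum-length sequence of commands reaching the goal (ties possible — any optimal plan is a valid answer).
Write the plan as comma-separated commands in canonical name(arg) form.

straight(3), spin(left), straight(3)

initial: (2, 3) facing W
1. straight(3) → (-1, 3) facing W
2. spin(left) → (-1, 3) facing S
3. straight(3) → (-1, 0) facing S
nothing shorter than 3 reaches the goal.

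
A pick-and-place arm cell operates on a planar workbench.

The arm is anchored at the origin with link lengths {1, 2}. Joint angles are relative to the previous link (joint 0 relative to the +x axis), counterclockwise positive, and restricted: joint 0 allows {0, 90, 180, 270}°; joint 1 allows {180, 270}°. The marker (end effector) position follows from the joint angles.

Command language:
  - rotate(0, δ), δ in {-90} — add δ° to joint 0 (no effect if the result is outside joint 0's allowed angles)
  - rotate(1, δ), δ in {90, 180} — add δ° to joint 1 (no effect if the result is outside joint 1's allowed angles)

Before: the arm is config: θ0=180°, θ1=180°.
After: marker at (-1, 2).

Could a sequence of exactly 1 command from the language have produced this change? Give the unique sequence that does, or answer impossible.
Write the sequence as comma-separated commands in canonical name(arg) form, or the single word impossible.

initial: config: θ0=180°, θ1=180°
t=1 rotate(1, 90) ⇒ config: θ0=180°, θ1=270°
no rival 1-sequence matches.

rotate(1, 90)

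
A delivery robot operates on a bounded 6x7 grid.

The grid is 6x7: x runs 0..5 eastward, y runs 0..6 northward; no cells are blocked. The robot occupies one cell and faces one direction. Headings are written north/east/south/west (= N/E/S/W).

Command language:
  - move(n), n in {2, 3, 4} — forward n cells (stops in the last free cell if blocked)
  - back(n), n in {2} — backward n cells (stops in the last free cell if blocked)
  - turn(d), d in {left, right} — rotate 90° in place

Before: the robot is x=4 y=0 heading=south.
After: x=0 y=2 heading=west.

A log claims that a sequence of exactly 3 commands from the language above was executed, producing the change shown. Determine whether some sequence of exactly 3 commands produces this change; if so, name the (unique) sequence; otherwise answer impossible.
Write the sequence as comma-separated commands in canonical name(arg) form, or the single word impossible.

key: position moved to (0,2) AND the heading swung to W — translation plus rotation needed
from: x=4 y=0 heading=south
step 1 (back(2)): x=4 y=2 heading=south
step 2 (turn(right)): x=4 y=2 heading=west
step 3 (move(4)): x=0 y=2 heading=west
no rival 3-sequence matches.

back(2), turn(right), move(4)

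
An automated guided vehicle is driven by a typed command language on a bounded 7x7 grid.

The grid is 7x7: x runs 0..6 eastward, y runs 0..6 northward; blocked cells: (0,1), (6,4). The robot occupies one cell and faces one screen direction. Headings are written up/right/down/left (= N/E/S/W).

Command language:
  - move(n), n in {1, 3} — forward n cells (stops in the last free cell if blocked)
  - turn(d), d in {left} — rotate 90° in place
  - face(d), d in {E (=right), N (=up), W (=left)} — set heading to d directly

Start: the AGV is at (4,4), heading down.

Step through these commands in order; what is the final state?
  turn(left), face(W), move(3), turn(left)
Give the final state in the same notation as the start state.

at (1,4), heading down

initial: at (4,4), heading down
1. turn(left) → at (4,4), heading right
2. face(W) → at (4,4), heading left
3. move(3) → at (1,4), heading left
4. turn(left) → at (1,4), heading down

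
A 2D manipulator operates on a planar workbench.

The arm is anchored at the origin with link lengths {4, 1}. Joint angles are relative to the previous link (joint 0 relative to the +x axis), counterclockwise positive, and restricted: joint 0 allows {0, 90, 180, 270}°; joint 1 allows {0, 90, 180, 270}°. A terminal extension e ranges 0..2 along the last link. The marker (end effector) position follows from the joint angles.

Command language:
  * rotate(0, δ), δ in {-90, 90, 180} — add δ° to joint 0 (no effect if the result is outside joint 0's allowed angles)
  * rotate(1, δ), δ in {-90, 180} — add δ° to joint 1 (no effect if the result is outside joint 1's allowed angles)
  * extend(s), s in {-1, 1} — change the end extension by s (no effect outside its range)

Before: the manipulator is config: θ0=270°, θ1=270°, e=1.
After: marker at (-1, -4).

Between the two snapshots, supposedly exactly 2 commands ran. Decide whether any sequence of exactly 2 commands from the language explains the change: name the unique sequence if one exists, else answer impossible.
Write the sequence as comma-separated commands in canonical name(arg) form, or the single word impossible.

start: config: θ0=270°, θ1=270°, e=1
[1] after extend(-1): config: θ0=270°, θ1=270°, e=0
[2] after extend(-1): config: θ0=270°, θ1=270°, e=0
uniquely the one of 49 2-step routes that fits.

extend(-1), extend(-1)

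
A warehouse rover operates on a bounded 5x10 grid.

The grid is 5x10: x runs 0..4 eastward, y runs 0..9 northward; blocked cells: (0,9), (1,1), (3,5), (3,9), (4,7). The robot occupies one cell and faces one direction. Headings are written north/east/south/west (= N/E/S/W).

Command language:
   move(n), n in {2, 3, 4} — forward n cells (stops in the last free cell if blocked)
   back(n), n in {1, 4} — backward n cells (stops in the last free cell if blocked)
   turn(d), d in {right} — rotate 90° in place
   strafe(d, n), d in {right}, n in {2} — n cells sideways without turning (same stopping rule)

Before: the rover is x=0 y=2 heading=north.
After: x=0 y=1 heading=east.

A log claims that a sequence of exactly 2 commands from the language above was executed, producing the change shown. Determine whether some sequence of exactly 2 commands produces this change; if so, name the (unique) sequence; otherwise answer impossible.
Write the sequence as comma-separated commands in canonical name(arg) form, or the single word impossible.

back(1), turn(right)

key: cell and facing (now E) both changed — the 2 commands mix motion and turning
from: x=0 y=2 heading=north
1. back(1) → x=0 y=1 heading=north
2. turn(right) → x=0 y=1 heading=east
no rival 2-sequence matches.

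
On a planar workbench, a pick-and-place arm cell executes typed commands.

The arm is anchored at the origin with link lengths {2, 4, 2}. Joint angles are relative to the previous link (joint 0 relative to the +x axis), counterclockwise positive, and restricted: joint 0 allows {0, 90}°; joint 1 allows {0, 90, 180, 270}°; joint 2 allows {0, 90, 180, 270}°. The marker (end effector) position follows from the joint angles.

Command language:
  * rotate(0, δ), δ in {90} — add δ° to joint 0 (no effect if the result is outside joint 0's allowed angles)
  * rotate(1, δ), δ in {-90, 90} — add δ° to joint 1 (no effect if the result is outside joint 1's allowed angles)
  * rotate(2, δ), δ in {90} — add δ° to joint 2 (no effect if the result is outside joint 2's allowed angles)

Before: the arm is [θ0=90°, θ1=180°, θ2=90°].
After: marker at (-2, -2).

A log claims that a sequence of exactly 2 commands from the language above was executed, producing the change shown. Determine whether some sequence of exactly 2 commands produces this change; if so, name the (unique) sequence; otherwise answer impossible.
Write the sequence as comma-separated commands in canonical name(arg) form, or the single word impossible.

rotate(2, 90), rotate(2, 90)

start: [θ0=90°, θ1=180°, θ2=90°]
step 1 (rotate(2, 90)): [θ0=90°, θ1=180°, θ2=180°]
step 2 (rotate(2, 90)): [θ0=90°, θ1=180°, θ2=270°]
no other 2-command option fits: unique.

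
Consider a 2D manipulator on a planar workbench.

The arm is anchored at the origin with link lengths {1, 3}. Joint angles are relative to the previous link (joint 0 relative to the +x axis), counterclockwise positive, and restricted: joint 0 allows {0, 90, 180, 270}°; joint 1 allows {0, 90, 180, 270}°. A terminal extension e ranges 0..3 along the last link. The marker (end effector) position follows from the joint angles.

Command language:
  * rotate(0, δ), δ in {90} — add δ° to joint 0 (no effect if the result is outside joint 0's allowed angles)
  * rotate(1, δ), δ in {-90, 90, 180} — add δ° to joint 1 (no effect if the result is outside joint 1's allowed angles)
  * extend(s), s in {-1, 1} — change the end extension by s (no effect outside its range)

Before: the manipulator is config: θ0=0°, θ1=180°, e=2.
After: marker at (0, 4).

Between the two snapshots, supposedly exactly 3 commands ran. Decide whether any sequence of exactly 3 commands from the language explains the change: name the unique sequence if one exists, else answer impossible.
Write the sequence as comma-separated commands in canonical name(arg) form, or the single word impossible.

rotate(0, 90), rotate(0, 90), rotate(0, 90)

initial: config: θ0=0°, θ1=180°, e=2
[1] after rotate(0, 90): config: θ0=90°, θ1=180°, e=2
[2] after rotate(0, 90): config: θ0=180°, θ1=180°, e=2
[3] after rotate(0, 90): config: θ0=270°, θ1=180°, e=2
no rival 3-sequence matches.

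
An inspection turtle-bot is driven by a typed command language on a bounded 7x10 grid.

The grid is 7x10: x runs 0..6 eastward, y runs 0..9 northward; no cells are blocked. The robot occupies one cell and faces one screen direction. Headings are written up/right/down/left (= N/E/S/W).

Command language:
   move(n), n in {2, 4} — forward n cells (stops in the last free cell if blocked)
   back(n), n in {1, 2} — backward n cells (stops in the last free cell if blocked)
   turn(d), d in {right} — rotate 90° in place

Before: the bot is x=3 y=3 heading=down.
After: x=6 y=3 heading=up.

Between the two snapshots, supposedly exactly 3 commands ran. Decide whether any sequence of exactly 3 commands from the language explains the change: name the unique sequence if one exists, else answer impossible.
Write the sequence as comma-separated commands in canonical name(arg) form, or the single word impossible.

impossible

checked all 3-command options: none fits.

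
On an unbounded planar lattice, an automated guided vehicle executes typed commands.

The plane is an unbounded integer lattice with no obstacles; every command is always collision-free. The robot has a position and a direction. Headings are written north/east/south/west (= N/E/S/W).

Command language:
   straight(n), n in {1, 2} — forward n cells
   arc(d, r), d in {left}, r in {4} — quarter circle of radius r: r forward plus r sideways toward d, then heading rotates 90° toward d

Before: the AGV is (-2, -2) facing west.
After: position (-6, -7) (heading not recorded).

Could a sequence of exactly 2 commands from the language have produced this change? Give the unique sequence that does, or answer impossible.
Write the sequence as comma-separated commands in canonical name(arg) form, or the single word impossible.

arc(left, 4), straight(1)

key: order matters: swapping arc(left, 4) and straight(1) lands elsewhere
begin: (-2, -2) facing west
step 1 (arc(left, 4)): (-6, -6) facing south
step 2 (straight(1)): (-6, -7) facing south
no other 2-command option fits: unique.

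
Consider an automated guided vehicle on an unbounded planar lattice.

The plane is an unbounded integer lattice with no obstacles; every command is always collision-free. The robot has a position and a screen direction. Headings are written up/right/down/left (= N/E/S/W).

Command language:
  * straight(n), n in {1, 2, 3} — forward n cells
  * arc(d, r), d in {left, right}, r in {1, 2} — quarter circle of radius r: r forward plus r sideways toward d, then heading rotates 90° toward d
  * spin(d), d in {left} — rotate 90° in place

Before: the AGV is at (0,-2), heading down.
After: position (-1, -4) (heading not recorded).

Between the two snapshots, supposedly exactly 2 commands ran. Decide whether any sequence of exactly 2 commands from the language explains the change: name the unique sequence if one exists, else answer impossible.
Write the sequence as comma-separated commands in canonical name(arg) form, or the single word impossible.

key: order matters: swapping straight(1) and arc(right, 1) lands elsewhere
from: at (0,-2), heading down
[1] after straight(1): at (0,-3), heading down
[2] after arc(right, 1): at (-1,-4), heading left
all 64 alternatives checked — unique.

straight(1), arc(right, 1)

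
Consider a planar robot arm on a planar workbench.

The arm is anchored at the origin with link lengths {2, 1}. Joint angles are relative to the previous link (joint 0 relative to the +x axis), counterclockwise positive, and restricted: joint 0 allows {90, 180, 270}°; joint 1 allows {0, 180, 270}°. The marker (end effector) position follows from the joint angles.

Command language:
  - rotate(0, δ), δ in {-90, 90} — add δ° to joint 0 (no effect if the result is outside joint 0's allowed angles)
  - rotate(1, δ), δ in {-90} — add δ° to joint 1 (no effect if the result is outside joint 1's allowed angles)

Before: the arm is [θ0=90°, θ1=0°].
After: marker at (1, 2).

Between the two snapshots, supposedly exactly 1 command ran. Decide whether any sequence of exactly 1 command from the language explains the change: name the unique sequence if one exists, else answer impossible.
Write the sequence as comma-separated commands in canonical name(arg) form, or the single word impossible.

from: [θ0=90°, θ1=0°]
1. rotate(1, -90) → [θ0=90°, θ1=270°]
uniquely the one of 3 1-step routes that fits.

rotate(1, -90)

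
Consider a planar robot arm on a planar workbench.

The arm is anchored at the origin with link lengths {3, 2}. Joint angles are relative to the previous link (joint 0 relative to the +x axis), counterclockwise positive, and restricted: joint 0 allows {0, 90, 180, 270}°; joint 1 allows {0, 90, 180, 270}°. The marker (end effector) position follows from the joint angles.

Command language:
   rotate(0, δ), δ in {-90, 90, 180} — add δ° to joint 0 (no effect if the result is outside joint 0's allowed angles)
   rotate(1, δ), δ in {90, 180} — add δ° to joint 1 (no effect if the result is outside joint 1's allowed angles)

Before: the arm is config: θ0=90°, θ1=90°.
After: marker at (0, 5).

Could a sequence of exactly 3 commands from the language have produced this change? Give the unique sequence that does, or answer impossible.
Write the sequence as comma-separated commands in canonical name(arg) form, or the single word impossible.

rotate(1, 90), rotate(1, 90), rotate(1, 90)

initial: config: θ0=90°, θ1=90°
1. rotate(1, 90) → config: θ0=90°, θ1=180°
2. rotate(1, 90) → config: θ0=90°, θ1=270°
3. rotate(1, 90) → config: θ0=90°, θ1=0°
all 125 alternatives checked — unique.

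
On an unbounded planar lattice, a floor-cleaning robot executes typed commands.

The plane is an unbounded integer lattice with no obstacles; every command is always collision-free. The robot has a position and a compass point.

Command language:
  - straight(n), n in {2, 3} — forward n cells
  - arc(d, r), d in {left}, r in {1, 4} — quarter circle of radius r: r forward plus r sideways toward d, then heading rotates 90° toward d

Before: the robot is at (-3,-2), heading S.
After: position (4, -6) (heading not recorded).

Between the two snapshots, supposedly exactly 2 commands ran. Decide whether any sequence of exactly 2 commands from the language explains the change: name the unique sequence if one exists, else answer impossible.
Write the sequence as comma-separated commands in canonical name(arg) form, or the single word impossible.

key: running straight(3) before arc(left, 4) would end elsewhere — order is forced
begin: at (-3,-2), heading S
step 1 (arc(left, 4)): at (1,-6), heading E
step 2 (straight(3)): at (4,-6), heading E
uniquely the one of 16 2-step routes that fits.

arc(left, 4), straight(3)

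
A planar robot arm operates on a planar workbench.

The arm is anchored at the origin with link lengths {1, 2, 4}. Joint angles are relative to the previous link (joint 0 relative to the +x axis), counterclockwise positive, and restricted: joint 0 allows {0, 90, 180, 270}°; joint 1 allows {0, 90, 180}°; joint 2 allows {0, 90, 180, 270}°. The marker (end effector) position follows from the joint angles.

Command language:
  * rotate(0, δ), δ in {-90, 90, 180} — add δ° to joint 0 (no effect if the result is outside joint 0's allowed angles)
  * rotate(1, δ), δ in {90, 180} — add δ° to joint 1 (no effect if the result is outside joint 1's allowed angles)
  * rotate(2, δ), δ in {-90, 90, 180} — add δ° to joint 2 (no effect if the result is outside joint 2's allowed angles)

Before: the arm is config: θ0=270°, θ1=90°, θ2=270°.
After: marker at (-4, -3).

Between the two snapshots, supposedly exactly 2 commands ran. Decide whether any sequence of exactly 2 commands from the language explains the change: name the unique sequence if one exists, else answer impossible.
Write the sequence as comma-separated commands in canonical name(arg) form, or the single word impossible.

key: running rotate(1, 180) before rotate(1, 90) would end elsewhere — order is forced
initial: config: θ0=270°, θ1=90°, θ2=270°
[1] after rotate(1, 90): config: θ0=270°, θ1=180°, θ2=270°
[2] after rotate(1, 180): config: θ0=270°, θ1=0°, θ2=270°
no rival 2-sequence matches.

rotate(1, 90), rotate(1, 180)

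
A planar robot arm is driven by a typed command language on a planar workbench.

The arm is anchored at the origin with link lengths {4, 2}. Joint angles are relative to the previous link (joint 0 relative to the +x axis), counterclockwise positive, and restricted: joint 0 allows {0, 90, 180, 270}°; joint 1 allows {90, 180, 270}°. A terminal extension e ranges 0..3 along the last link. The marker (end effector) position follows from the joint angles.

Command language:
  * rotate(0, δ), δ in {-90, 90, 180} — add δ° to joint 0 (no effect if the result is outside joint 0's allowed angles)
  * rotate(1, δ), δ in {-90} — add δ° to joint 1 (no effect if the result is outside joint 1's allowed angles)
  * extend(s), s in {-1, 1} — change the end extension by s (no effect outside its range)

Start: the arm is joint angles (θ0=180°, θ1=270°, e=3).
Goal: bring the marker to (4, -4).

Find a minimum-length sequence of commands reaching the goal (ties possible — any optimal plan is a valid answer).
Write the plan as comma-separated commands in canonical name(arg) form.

rotate(0, 180), extend(-1)

from: joint angles (θ0=180°, θ1=270°, e=3)
1. rotate(0, 180) → joint angles (θ0=0°, θ1=270°, e=3)
2. extend(-1) → joint angles (θ0=0°, θ1=270°, e=2)
nothing shorter than 2 reaches the goal.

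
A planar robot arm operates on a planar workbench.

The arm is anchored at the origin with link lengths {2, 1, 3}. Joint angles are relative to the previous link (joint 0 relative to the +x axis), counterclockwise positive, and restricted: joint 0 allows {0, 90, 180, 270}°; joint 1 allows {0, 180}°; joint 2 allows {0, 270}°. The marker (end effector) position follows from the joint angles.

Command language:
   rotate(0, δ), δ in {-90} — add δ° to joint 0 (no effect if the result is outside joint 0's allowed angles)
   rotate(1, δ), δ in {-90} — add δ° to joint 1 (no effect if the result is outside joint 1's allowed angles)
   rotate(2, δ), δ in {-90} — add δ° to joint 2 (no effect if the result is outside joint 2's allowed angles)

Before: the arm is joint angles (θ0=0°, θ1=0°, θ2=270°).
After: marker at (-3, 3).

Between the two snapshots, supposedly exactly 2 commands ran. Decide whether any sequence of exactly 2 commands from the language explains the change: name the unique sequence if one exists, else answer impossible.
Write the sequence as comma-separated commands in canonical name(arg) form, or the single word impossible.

t0: joint angles (θ0=0°, θ1=0°, θ2=270°)
[1] after rotate(0, -90): joint angles (θ0=270°, θ1=0°, θ2=270°)
[2] after rotate(0, -90): joint angles (θ0=180°, θ1=0°, θ2=270°)
all 9 alternatives checked — unique.

rotate(0, -90), rotate(0, -90)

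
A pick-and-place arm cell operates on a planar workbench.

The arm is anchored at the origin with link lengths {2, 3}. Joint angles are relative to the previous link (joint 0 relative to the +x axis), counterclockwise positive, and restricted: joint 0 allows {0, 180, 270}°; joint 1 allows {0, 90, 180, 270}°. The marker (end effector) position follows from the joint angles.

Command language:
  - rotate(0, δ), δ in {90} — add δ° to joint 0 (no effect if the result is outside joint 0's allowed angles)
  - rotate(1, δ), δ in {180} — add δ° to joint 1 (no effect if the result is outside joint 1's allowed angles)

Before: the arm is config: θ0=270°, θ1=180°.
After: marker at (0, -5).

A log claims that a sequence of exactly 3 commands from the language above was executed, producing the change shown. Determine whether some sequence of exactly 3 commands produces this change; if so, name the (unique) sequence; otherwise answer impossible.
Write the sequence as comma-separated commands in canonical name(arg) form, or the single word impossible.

rotate(1, 180), rotate(1, 180), rotate(1, 180)

from: config: θ0=270°, θ1=180°
step 1 (rotate(1, 180)): config: θ0=270°, θ1=0°
step 2 (rotate(1, 180)): config: θ0=270°, θ1=180°
step 3 (rotate(1, 180)): config: θ0=270°, θ1=0°
all 8 alternatives checked — unique.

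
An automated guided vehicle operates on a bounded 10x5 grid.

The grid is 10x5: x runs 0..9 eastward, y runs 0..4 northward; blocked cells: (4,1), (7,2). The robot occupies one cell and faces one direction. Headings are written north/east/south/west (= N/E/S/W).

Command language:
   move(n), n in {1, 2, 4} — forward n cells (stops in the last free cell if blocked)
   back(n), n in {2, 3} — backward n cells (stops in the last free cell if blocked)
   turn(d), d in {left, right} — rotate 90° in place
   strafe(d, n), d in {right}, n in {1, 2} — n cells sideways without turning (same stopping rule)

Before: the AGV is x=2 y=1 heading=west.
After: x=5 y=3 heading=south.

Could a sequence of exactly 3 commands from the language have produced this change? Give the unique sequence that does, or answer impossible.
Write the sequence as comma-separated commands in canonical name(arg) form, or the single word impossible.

key: order matters: swapping strafe(right, 2) and turn(left) lands elsewhere
from: x=2 y=1 heading=west
step 1 (strafe(right, 2)): x=2 y=3 heading=west
step 2 (back(3)): x=5 y=3 heading=west
step 3 (turn(left)): x=5 y=3 heading=south
no rival 3-sequence matches.

strafe(right, 2), back(3), turn(left)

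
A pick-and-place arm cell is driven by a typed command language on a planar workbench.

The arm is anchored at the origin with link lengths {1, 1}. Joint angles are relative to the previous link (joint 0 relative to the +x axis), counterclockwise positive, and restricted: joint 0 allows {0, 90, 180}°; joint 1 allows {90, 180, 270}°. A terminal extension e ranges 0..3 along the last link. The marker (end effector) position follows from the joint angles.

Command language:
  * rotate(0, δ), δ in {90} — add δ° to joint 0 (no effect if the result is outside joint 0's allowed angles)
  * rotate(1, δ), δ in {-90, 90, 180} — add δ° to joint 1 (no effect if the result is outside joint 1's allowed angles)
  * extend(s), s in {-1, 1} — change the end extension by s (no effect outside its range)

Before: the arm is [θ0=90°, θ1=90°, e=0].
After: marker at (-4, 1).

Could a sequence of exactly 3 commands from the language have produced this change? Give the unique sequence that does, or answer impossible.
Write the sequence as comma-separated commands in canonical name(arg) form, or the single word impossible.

extend(1), extend(1), extend(1)

initial: [θ0=90°, θ1=90°, e=0]
1. extend(1) → [θ0=90°, θ1=90°, e=1]
2. extend(1) → [θ0=90°, θ1=90°, e=2]
3. extend(1) → [θ0=90°, θ1=90°, e=3]
all 216 alternatives checked — unique.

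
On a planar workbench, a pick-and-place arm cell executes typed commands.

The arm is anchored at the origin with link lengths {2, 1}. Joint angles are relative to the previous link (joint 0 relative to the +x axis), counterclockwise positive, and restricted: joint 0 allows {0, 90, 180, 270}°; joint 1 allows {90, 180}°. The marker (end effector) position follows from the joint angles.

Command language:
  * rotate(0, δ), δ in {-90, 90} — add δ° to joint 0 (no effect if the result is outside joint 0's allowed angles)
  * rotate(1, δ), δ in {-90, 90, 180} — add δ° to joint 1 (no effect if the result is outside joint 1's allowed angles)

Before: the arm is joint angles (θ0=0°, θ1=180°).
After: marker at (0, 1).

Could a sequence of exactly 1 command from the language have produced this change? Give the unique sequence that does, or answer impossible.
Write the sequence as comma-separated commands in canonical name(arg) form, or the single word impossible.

from: joint angles (θ0=0°, θ1=180°)
step 1 (rotate(0, 90)): joint angles (θ0=90°, θ1=180°)
no rival 1-sequence matches.

rotate(0, 90)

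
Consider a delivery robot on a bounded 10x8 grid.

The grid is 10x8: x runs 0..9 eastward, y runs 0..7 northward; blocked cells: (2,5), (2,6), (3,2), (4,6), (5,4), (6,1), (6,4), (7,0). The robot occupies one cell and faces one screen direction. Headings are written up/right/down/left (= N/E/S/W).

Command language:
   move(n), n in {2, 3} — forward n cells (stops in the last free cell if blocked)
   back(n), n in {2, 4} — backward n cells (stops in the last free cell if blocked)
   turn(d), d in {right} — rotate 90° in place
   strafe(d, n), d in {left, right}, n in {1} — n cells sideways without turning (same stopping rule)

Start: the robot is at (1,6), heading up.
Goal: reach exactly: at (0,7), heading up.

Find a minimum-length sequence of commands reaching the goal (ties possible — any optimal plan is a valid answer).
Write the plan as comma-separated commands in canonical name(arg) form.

strafe(left, 1), move(2)

begin: at (1,6), heading up
step 1 (strafe(left, 1)): at (0,6), heading up
step 2 (move(2)): at (0,7), heading up
minimal: 2 command(s), checked below 2.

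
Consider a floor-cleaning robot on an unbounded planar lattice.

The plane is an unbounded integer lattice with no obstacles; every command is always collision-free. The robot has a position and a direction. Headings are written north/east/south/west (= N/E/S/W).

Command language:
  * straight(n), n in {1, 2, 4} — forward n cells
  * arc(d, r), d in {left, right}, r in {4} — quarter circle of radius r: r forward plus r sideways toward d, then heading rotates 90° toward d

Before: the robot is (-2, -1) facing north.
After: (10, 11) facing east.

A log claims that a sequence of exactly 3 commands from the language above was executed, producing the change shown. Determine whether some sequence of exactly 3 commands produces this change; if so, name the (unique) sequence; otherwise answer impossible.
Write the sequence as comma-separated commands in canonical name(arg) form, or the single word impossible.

key: position moved to (10,11) AND the heading swung to E — translation plus rotation needed
from: (-2, -1) facing north
[1] after arc(right, 4): (2, 3) facing east
[2] after arc(left, 4): (6, 7) facing north
[3] after arc(right, 4): (10, 11) facing east
uniquely the one of 125 3-step routes that fits.

arc(right, 4), arc(left, 4), arc(right, 4)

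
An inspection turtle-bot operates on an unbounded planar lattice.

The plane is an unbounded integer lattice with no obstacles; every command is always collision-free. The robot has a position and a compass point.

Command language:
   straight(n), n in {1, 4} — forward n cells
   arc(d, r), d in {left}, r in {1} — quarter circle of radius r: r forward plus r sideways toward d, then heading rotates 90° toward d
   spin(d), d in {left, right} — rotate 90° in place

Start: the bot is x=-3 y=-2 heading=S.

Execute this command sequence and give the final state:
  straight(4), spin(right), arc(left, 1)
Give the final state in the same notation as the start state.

x=-4 y=-7 heading=S

from: x=-3 y=-2 heading=S
[1] after straight(4): x=-3 y=-6 heading=S
[2] after spin(right): x=-3 y=-6 heading=W
[3] after arc(left, 1): x=-4 y=-7 heading=S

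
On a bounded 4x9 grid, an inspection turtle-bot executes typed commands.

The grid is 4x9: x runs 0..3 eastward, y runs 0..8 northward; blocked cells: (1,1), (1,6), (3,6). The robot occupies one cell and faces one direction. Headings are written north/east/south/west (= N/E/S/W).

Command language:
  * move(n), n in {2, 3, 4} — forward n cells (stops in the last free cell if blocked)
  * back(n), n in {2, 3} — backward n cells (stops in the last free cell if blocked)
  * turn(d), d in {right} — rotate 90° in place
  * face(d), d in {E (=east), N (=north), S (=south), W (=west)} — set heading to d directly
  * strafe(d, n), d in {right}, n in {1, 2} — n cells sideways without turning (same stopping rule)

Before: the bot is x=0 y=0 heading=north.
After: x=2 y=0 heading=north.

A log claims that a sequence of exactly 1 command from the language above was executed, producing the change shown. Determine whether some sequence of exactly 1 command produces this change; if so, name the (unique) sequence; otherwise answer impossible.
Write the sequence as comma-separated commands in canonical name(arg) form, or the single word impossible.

strafe(right, 2)

key: still facing N — the one step turns nothing
initial: x=0 y=0 heading=north
1. strafe(right, 2) → x=2 y=0 heading=north
no rival 1-sequence matches.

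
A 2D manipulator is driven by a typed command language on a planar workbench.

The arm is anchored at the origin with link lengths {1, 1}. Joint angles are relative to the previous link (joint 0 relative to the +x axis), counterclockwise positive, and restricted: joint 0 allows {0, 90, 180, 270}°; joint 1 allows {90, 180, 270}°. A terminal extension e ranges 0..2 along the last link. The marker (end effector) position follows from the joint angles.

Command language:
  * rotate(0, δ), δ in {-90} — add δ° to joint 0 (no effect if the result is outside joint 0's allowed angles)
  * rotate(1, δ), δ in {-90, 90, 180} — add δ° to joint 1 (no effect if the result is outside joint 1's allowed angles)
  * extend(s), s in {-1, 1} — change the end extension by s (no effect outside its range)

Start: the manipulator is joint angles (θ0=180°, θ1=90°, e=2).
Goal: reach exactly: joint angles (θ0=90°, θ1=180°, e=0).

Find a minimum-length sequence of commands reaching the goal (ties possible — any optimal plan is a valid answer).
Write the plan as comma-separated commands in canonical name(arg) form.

rotate(1, 90), extend(-1), extend(-1), rotate(0, -90)

start: joint angles (θ0=180°, θ1=90°, e=2)
[1] after rotate(1, 90): joint angles (θ0=180°, θ1=180°, e=2)
[2] after extend(-1): joint angles (θ0=180°, θ1=180°, e=1)
[3] after extend(-1): joint angles (θ0=180°, θ1=180°, e=0)
[4] after rotate(0, -90): joint angles (θ0=90°, θ1=180°, e=0)
shorter routes all fall short; 4 is best.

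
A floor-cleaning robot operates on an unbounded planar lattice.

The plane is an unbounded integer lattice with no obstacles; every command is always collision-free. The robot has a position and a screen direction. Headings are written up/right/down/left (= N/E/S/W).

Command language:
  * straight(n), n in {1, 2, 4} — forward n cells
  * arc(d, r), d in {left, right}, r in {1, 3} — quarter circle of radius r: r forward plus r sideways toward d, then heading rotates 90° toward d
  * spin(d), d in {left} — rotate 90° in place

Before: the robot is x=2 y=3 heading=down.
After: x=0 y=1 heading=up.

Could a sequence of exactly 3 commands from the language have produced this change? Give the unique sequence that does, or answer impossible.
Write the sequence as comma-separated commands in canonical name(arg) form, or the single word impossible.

straight(2), arc(right, 1), arc(right, 1)

key: position moved to (0,1) AND the heading swung to N — translation plus rotation needed
initial: x=2 y=3 heading=down
[1] after straight(2): x=2 y=1 heading=down
[2] after arc(right, 1): x=1 y=0 heading=left
[3] after arc(right, 1): x=0 y=1 heading=up
uniquely the one of 512 3-step routes that fits.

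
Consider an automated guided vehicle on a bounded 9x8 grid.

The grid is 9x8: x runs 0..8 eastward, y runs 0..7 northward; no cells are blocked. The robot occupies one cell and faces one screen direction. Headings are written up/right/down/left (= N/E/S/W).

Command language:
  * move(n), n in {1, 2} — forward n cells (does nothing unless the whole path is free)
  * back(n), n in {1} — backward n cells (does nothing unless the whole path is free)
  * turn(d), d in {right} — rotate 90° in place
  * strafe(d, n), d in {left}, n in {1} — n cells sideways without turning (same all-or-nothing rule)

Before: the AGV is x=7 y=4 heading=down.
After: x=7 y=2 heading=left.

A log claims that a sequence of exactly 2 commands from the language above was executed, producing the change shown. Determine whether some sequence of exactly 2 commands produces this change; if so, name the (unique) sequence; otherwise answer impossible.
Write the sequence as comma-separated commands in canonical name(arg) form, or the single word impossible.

key: order matters: swapping move(2) and turn(right) lands elsewhere
from: x=7 y=4 heading=down
1. move(2) → x=7 y=2 heading=down
2. turn(right) → x=7 y=2 heading=left
no other 2-command option fits: unique.

move(2), turn(right)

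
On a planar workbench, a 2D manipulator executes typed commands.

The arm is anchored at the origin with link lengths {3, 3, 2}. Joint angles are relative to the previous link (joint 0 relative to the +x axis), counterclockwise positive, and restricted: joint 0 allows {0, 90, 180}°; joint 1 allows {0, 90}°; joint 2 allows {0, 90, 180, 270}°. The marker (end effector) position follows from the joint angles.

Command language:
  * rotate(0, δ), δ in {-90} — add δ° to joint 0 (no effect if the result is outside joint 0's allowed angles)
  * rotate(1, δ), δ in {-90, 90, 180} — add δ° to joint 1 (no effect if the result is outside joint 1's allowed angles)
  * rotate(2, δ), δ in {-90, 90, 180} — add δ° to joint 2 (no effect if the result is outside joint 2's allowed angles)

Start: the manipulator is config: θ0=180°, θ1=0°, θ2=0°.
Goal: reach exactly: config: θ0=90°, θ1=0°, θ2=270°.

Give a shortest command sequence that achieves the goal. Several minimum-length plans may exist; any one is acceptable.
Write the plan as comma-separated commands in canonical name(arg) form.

rotate(0, -90), rotate(2, -90)

initial: config: θ0=180°, θ1=0°, θ2=0°
[1] after rotate(0, -90): config: θ0=90°, θ1=0°, θ2=0°
[2] after rotate(2, -90): config: θ0=90°, θ1=0°, θ2=270°
minimal: 2 command(s), checked below 2.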